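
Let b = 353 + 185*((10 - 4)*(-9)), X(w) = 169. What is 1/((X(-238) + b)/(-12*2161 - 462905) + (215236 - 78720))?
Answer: 488837/66734081360 ≈ 7.3252e-6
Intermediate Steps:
b = -9637 (b = 353 + 185*(6*(-9)) = 353 + 185*(-54) = 353 - 9990 = -9637)
1/((X(-238) + b)/(-12*2161 - 462905) + (215236 - 78720)) = 1/((169 - 9637)/(-12*2161 - 462905) + (215236 - 78720)) = 1/(-9468/(-25932 - 462905) + 136516) = 1/(-9468/(-488837) + 136516) = 1/(-9468*(-1/488837) + 136516) = 1/(9468/488837 + 136516) = 1/(66734081360/488837) = 488837/66734081360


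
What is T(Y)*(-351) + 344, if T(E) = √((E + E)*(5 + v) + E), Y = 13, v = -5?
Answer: 344 - 351*√13 ≈ -921.55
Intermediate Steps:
T(E) = √E (T(E) = √((E + E)*(5 - 5) + E) = √((2*E)*0 + E) = √(0 + E) = √E)
T(Y)*(-351) + 344 = √13*(-351) + 344 = -351*√13 + 344 = 344 - 351*√13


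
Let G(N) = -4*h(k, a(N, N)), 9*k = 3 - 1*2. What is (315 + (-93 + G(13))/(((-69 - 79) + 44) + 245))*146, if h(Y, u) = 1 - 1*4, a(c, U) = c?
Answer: 2157588/47 ≈ 45906.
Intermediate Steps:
k = ⅑ (k = (3 - 1*2)/9 = (3 - 2)/9 = (⅑)*1 = ⅑ ≈ 0.11111)
h(Y, u) = -3 (h(Y, u) = 1 - 4 = -3)
G(N) = 12 (G(N) = -4*(-3) = 12)
(315 + (-93 + G(13))/(((-69 - 79) + 44) + 245))*146 = (315 + (-93 + 12)/(((-69 - 79) + 44) + 245))*146 = (315 - 81/((-148 + 44) + 245))*146 = (315 - 81/(-104 + 245))*146 = (315 - 81/141)*146 = (315 - 81*1/141)*146 = (315 - 27/47)*146 = (14778/47)*146 = 2157588/47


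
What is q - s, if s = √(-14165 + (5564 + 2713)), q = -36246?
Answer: -36246 - 16*I*√23 ≈ -36246.0 - 76.733*I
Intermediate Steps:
s = 16*I*√23 (s = √(-14165 + 8277) = √(-5888) = 16*I*√23 ≈ 76.733*I)
q - s = -36246 - 16*I*√23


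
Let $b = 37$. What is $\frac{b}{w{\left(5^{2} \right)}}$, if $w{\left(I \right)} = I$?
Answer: $\frac{37}{25} \approx 1.48$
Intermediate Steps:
$\frac{b}{w{\left(5^{2} \right)}} = \frac{37}{5^{2}} = \frac{37}{25}$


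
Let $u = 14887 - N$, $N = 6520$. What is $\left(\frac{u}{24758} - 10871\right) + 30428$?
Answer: $\frac{484200573}{24758} \approx 19557.0$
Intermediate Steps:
$u = 8367$ ($u = 14887 - 6520 = 8367$)
$\left(\frac{u}{24758} - 10871\right) + 30428 = \left(\frac{8367}{24758} - 10871\right) + 30428 = - \frac{269135851}{24758} + 30428 = \frac{484200573}{24758}$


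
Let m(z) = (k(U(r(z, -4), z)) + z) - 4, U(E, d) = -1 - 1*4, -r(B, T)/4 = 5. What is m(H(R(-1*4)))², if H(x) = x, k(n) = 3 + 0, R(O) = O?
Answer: 25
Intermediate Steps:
r(B, T) = -20 (r(B, T) = -4*5 = -20)
U(E, d) = -5 (U(E, d) = -1 - 4 = -5)
k(n) = 3
m(z) = -1 + z (m(z) = (3 + z) - 4 = -1 + z)
m(H(R(-1*4)))² = (-1 - 1*4)² = (-1 - 4)² = (-5)² = 25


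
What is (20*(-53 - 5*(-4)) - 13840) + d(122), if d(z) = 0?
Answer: -14500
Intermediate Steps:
(20*(-53 - 5*(-4)) - 13840) + d(122) = (20*(-53 - 5*(-4)) - 13840) + 0 = (20*(-53 + 20) - 13840) + 0 = (20*(-33) - 13840) + 0 = (-660 - 13840) + 0 = -14500 + 0 = -14500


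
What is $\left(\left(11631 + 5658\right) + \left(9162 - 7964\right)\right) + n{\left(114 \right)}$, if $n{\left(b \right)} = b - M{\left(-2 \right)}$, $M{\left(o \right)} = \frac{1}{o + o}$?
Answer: $\frac{74405}{4} \approx 18601.0$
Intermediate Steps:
$M{\left(o \right)} = \frac{1}{2 o}$
$n{\left(b \right)} = \frac{1}{4} + b$ ($n{\left(b \right)} = b - \frac{1}{2 \left(-2\right)} = b - \frac{1}{2} \left(- \frac{1}{2}\right) = b - - \frac{1}{4} = b + \frac{1}{4} = \frac{1}{4} + b$)
$\left(\left(11631 + 5658\right) + \left(9162 - 7964\right)\right) + n{\left(114 \right)} = \left(\left(11631 + 5658\right) + \left(9162 - 7964\right)\right) + \left(\frac{1}{4} + 114\right) = \left(17289 + 1198\right) + \frac{457}{4} = 18487 + \frac{457}{4} = \frac{74405}{4}$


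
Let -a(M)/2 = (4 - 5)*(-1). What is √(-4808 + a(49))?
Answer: I*√4810 ≈ 69.354*I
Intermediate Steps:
a(M) = -2 (a(M) = -2*(4 - 5)*(-1) = -(-2)*(-1) = -2*1 = -2)
√(-4808 + a(49)) = √(-4808 - 2) = √(-4810) = I*√4810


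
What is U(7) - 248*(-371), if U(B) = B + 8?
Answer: 92023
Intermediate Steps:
U(B) = 8 + B
U(7) - 248*(-371) = (8 + 7) - 248*(-371) = 15 + 92008 = 92023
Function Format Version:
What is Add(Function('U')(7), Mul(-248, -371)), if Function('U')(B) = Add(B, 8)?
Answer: 92023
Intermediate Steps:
Function('U')(B) = Add(8, B)
Add(Function('U')(7), Mul(-248, -371)) = Add(Add(8, 7), Mul(-248, -371)) = Add(15, 92008) = 92023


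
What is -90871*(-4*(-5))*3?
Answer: -5452260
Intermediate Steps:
-90871*(-4*(-5))*3 = -1817420*3 = -90871*60 = -5452260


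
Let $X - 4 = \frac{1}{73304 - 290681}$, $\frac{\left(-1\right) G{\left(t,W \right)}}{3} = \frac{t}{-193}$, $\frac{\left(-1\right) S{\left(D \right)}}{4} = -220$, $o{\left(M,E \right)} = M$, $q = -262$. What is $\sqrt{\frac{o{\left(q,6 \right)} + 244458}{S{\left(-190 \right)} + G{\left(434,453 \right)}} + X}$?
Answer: $\frac{5 \sqrt{429635285201608809969}}{6200389089} \approx 16.715$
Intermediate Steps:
$S{\left(D \right)} = 880$ ($S{\left(D \right)} = \left(-4\right) \left(-220\right) = 880$)
$G{\left(t,W \right)} = \frac{3 t}{193}$ ($G{\left(t,W \right)} = - 3 \frac{t}{-193} = - 3 t \left(- \frac{1}{193}\right) = - 3 \left(- \frac{t}{193}\right) = \frac{3 t}{193}$)
$X = \frac{869507}{217377}$ ($X = 4 + \frac{1}{73304 - 290681} = 4 + \frac{1}{-217377} = 4 - \frac{1}{217377} = \frac{869507}{217377} \approx 4.0$)
$\sqrt{\frac{o{\left(q,6 \right)} + 244458}{S{\left(-190 \right)} + G{\left(434,453 \right)}} + X} = \sqrt{\frac{-262 + 244458}{880 + \frac{3}{193} \cdot 434} + \frac{869507}{217377}} = \sqrt{\frac{244196}{880 + \frac{1302}{193}} + \frac{869507}{217377}} = \sqrt{\frac{244196}{\frac{171142}{193}} + \frac{869507}{217377}} = \sqrt{244196 \cdot \frac{193}{171142} + \frac{869507}{217377}} = \sqrt{\frac{23564914}{85571} + \frac{869507}{217377}} = \sqrt{\frac{5196874894075}{18601167267}} = \frac{5 \sqrt{429635285201608809969}}{6200389089}$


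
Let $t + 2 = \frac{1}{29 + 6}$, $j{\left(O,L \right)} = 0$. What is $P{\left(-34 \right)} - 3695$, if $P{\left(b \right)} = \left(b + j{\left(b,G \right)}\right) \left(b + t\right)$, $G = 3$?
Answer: $- \frac{86519}{35} \approx -2472.0$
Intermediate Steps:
$t = - \frac{69}{35}$ ($t = -2 + \frac{1}{29 + 6} = -2 + \frac{1}{35} = - \frac{69}{35} \approx -1.9714$)
$P{\left(b \right)} = b \left(- \frac{69}{35} + b\right)$ ($P{\left(b \right)} = \left(b + 0\right) \left(b - \frac{69}{35}\right) = b \left(- \frac{69}{35} + b\right)$)
$P{\left(-34 \right)} - 3695 = \frac{1}{35} \left(-34\right) \left(-69 + 35 \left(-34\right)\right) - 3695 = \frac{1}{35} \left(-34\right) \left(-69 - 1190\right) - 3695 = \frac{1}{35} \left(-34\right) \left(-1259\right) - 3695 = \frac{42806}{35} - 3695 = - \frac{86519}{35}$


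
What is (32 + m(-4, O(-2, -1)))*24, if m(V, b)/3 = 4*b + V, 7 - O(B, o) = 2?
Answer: 1920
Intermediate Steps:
O(B, o) = 5 (O(B, o) = 7 - 1*2 = 7 - 2 = 5)
m(V, b) = 3*V + 12*b (m(V, b) = 3*(4*b + V) = 3*(V + 4*b) = 3*V + 12*b)
(32 + m(-4, O(-2, -1)))*24 = (32 + (3*(-4) + 12*5))*24 = (32 + (-12 + 60))*24 = (32 + 48)*24 = 80*24 = 1920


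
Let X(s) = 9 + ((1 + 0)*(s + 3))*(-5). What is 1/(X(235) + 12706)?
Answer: 1/11525 ≈ 8.6768e-5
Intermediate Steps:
X(s) = -6 - 5*s (X(s) = 9 + (1*(3 + s))*(-5) = 9 + (3 + s)*(-5) = 9 + (-15 - 5*s) = -6 - 5*s)
1/(X(235) + 12706) = 1/((-6 - 5*235) + 12706) = 1/((-6 - 1175) + 12706) = 1/(-1181 + 12706) = 1/11525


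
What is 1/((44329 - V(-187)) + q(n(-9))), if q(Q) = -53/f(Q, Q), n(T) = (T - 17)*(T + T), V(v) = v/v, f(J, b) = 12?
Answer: 12/531883 ≈ 2.2561e-5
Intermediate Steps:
V(v) = 1
n(T) = 2*T*(-17 + T) (n(T) = (-17 + T)*(2*T) = 2*T*(-17 + T))
q(Q) = -53/12
1/((44329 - V(-187)) + q(n(-9))) = 1/((44329 - 1*1) - 53/12) = 1/((44329 - 1) - 53/12) = 1/(44328 - 53/12) = 1/(531883/12) = 12/531883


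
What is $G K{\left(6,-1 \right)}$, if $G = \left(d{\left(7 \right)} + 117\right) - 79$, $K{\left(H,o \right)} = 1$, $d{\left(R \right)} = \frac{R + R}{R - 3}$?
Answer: $\frac{83}{2} \approx 41.5$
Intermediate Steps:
$d{\left(R \right)} = \frac{2 R}{-3 + R}$
$G = \frac{83}{2}$ ($G = \left(2 \cdot 7 \frac{1}{-3 + 7} + 117\right) - 79 = \left(2 \cdot 7 \cdot \frac{1}{4} + 117\right) - 79 = \left(\frac{7}{2} + 117\right) - 79 = \frac{241}{2} - 79 = \frac{83}{2} \approx 41.5$)
$G K{\left(6,-1 \right)} = \frac{83}{2} \cdot 1 = \frac{83}{2}$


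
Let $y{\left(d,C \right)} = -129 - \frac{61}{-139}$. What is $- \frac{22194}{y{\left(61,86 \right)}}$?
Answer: $\frac{1542483}{8935} \approx 172.63$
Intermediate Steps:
$y{\left(d,C \right)} = - \frac{17870}{139}$ ($y{\left(d,C \right)} = -129 - 61 \left(- \frac{1}{139}\right) = -129 - - \frac{61}{139} = -129 + \frac{61}{139} = - \frac{17870}{139}$)
$- \frac{22194}{y{\left(61,86 \right)}} = - \frac{22194}{- \frac{17870}{139}} = \left(-22194\right) \left(- \frac{139}{17870}\right) = \frac{1542483}{8935}$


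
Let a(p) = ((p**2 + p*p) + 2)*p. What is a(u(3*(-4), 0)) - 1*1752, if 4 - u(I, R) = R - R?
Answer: -1616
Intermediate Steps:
u(I, R) = 4 (u(I, R) = 4 - (R - R) = 4 - 1*0 = 4 + 0 = 4)
a(p) = p*(2 + 2*p**2) (a(p) = ((p**2 + p**2) + 2)*p = (2*p**2 + 2)*p = (2 + 2*p**2)*p = p*(2 + 2*p**2))
a(u(3*(-4), 0)) - 1*1752 = 2*4*(1 + 4**2) - 1*1752 = 2*4*(1 + 16) - 1752 = 2*4*17 - 1752 = 136 - 1752 = -1616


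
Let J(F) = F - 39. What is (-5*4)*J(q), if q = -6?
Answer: 900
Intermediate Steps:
J(F) = -39 + F
(-5*4)*J(q) = (-5*4)*(-39 - 6) = -20*(-45) = 900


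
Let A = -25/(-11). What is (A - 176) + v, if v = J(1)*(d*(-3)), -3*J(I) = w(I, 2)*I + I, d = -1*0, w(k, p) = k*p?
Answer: -1911/11 ≈ -173.73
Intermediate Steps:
A = 25/11 (A = -25*(-1/11) = 25/11 ≈ 2.2727)
d = 0
J(I) = -2*I**2/3 - I/3 (J(I) = -((I*2)*I + I)/3 = -((2*I)*I + I)/3 = -(2*I**2 + I)/3 = -(I + 2*I**2)/3 = -2*I**2/3 - I/3)
v = 0 (v = (-1/3*1*(1 + 2*1))*(0*(-3)) = -1/3*1*(1 + 2)*0 = -1/3*1*3*0 = -1*0 = 0)
(A - 176) + v = (25/11 - 176) + 0 = -1911/11 + 0 = -1911/11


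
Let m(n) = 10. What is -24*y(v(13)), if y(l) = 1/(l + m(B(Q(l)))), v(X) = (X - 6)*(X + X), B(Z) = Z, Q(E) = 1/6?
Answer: -1/8 ≈ -0.12500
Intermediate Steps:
Q(E) = 1/6
v(X) = 2*X*(-6 + X) (v(X) = (-6 + X)*(2*X) = 2*X*(-6 + X))
y(l) = 1/(10 + l) (y(l) = 1/(l + 10) = 1/(10 + l))
-24*y(v(13)) = -24/(10 + 2*13*(-6 + 13)) = -24/(10 + 2*13*7) = -24/(10 + 182) = -24/192 = -24*1/192 = -1/8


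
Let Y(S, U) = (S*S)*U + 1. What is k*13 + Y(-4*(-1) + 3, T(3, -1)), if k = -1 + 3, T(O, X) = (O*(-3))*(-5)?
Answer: 2232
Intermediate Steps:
T(O, X) = 15*O (T(O, X) = -3*O*(-5) = 15*O)
k = 2
Y(S, U) = 1 + U*S**2 (Y(S, U) = S**2*U + 1 = U*S**2 + 1 = 1 + U*S**2)
k*13 + Y(-4*(-1) + 3, T(3, -1)) = 2*13 + (1 + (15*3)*(-4*(-1) + 3)**2) = 26 + (1 + 45*(4 + 3)**2) = 26 + (1 + 45*7**2) = 26 + (1 + 45*49) = 26 + (1 + 2205) = 26 + 2206 = 2232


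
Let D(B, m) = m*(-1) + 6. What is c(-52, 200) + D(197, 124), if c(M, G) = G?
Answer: 82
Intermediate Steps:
D(B, m) = 6 - m (D(B, m) = -m + 6 = 6 - m)
c(-52, 200) + D(197, 124) = 200 + (6 - 1*124) = 200 + (6 - 124) = 200 - 118 = 82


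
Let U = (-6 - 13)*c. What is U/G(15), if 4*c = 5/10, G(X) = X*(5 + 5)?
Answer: -19/1200 ≈ -0.015833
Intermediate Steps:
G(X) = 10*X (G(X) = X*10 = 10*X)
c = ⅛ (c = (5/10)/4 = (5*(⅒))/4 = (¼)*(½) = ⅛ ≈ 0.12500)
U = -19/8 (U = (-6 - 13)*(⅛) = -19*⅛ = -19/8 ≈ -2.3750)
U/G(15) = -19/(8*(10*15)) = -19/8/150 = -19/8*1/150 = -19/1200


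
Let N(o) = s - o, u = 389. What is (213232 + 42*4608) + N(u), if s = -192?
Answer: 406187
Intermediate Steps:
N(o) = -192 - o
(213232 + 42*4608) + N(u) = (213232 + 42*4608) + (-192 - 1*389) = (213232 + 193536) + (-192 - 389) = 406768 - 581 = 406187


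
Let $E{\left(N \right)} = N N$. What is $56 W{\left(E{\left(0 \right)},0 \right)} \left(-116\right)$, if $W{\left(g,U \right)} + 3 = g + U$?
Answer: $19488$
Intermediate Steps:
$E{\left(N \right)} = N^{2}$
$W{\left(g,U \right)} = -3 + U + g$ ($W{\left(g,U \right)} = -3 + \left(g + U\right) = -3 + \left(U + g\right) = -3 + U + g$)
$56 W{\left(E{\left(0 \right)},0 \right)} \left(-116\right) = 56 \left(-3 + 0 + 0^{2}\right) \left(-116\right) = 56 \left(-3 + 0 + 0\right) \left(-116\right) = 56 \left(-3\right) \left(-116\right) = \left(-168\right) \left(-116\right) = 19488$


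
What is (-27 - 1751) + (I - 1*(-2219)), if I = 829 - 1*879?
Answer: 391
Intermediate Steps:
I = -50 (I = 829 - 879 = -50)
(-27 - 1751) + (I - 1*(-2219)) = (-27 - 1751) + (-50 - 1*(-2219)) = -1778 + (-50 + 2219) = -1778 + 2169 = 391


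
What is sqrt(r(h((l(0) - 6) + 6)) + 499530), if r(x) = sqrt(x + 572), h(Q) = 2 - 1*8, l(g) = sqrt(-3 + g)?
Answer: sqrt(499530 + sqrt(566)) ≈ 706.79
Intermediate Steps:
h(Q) = -6 (h(Q) = 2 - 8 = -6)
r(x) = sqrt(572 + x)
sqrt(r(h((l(0) - 6) + 6)) + 499530) = sqrt(sqrt(572 - 6) + 499530) = sqrt(sqrt(566) + 499530) = sqrt(499530 + sqrt(566))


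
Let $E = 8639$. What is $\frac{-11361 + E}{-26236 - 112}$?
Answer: $\frac{1361}{13174} \approx 0.10331$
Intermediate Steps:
$\frac{-11361 + E}{-26236 - 112} = \frac{-11361 + 8639}{-26236 - 112} = - \frac{2722}{-26348} = \left(-2722\right) \left(- \frac{1}{26348}\right) = \frac{1361}{13174}$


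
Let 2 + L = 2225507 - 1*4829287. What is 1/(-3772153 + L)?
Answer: -1/6375935 ≈ -1.5684e-7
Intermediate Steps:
L = -2603782 (L = -2 + (2225507 - 1*4829287) = -2 + (2225507 - 4829287) = -2 - 2603780 = -2603782)
1/(-3772153 + L) = 1/(-3772153 - 2603782) = 1/(-6375935) = -1/6375935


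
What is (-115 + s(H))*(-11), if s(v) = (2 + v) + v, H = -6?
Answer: 1375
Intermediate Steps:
s(v) = 2 + 2*v
(-115 + s(H))*(-11) = (-115 + (2 + 2*(-6)))*(-11) = (-115 + (2 - 12))*(-11) = (-115 - 10)*(-11) = -125*(-11) = 1375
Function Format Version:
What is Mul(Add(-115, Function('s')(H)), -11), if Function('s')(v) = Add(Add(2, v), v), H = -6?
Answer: 1375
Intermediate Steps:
Function('s')(v) = Add(2, Mul(2, v))
Mul(Add(-115, Function('s')(H)), -11) = Mul(Add(-115, Add(2, Mul(2, -6))), -11) = Mul(Add(-115, Add(2, -12)), -11) = Mul(Add(-115, -10), -11) = Mul(-125, -11) = 1375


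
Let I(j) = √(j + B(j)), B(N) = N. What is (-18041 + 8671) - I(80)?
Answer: -9370 - 4*√10 ≈ -9382.7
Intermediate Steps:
I(j) = √2*√j (I(j) = √(j + j) = √(2*j) = √2*√j)
(-18041 + 8671) - I(80) = (-18041 + 8671) - √2*√80 = -9370 - √2*4*√5 = -9370 - 4*√10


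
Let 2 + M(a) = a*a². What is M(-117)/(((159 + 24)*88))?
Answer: -1601615/16104 ≈ -99.454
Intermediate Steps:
M(a) = -2 + a³ (M(a) = -2 + a*a² = -2 + a³)
M(-117)/(((159 + 24)*88)) = (-2 + (-117)³)/(((159 + 24)*88)) = (-2 - 1601613)/((183*88)) = -1601615/16104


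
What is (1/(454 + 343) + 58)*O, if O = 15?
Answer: 693405/797 ≈ 870.02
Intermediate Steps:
(1/(454 + 343) + 58)*O = (1/(454 + 343) + 58)*15 = (1/797 + 58)*15 = (46227/797)*15 = 693405/797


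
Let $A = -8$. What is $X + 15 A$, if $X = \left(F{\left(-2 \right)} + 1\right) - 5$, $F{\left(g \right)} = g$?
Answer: $-126$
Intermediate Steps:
$X = -6$ ($X = \left(-2 + 1\right) - 5 = -1 - 5 = -6$)
$X + 15 A = -6 + 15 \left(-8\right) = -6 - 120 = -126$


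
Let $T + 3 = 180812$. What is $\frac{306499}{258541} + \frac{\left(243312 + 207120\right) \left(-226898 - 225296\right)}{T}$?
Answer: $- \frac{52660260029150437}{46746539669} \approx -1.1265 \cdot 10^{6}$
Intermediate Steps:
$T = 180809$ ($T = -3 + 180812 = 180809$)
$\frac{306499}{258541} + \frac{\left(243312 + 207120\right) \left(-226898 - 225296\right)}{T} = \frac{306499}{258541} + \frac{\left(243312 + 207120\right) \left(-226898 - 225296\right)}{180809} = 306499 \cdot \frac{1}{258541} + 450432 \left(-452194\right) \frac{1}{180809} = \frac{306499}{258541} - \frac{203682647808}{180809} = - \frac{52660260029150437}{46746539669}$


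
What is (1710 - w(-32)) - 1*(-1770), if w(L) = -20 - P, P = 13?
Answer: 3513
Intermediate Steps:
w(L) = -33 (w(L) = -20 - 1*13 = -20 - 13 = -33)
(1710 - w(-32)) - 1*(-1770) = (1710 - 1*(-33)) - 1*(-1770) = (1710 + 33) + 1770 = 1743 + 1770 = 3513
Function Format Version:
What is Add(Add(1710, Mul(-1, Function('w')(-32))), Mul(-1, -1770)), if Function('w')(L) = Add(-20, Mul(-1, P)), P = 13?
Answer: 3513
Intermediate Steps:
Function('w')(L) = -33 (Function('w')(L) = Add(-20, Mul(-1, 13)) = Add(-20, -13) = -33)
Add(Add(1710, Mul(-1, Function('w')(-32))), Mul(-1, -1770)) = Add(Add(1710, Mul(-1, -33)), Mul(-1, -1770)) = Add(Add(1710, 33), 1770) = Add(1743, 1770) = 3513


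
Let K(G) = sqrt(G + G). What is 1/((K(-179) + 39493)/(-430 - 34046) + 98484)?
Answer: 117056186662116/11528027396850702239 + 34476*I*sqrt(358)/11528027396850702239 ≈ 1.0154e-5 + 5.6585e-14*I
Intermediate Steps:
K(G) = sqrt(2)*sqrt(G) (K(G) = sqrt(2*G) = sqrt(2)*sqrt(G))
1/((K(-179) + 39493)/(-430 - 34046) + 98484) = 1/((sqrt(2)*sqrt(-179) + 39493)/(-430 - 34046) + 98484) = 1/((sqrt(2)*(I*sqrt(179)) + 39493)/(-34476) + 98484) = 1/((I*sqrt(358) + 39493)*(-1/34476) + 98484) = 1/((39493 + I*sqrt(358))*(-1/34476) + 98484) = 1/((-39493/34476 - I*sqrt(358)/34476) + 98484) = 1/(3395294891/34476 - I*sqrt(358)/34476)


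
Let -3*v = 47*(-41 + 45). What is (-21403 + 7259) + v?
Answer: -42620/3 ≈ -14207.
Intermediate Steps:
v = -188/3 (v = -47*(-41 + 45)/3 = -47*4/3 = -1/3*188 = -188/3 ≈ -62.667)
(-21403 + 7259) + v = (-21403 + 7259) - 188/3 = -14144 - 188/3 = -42620/3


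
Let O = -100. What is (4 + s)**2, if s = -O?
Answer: 10816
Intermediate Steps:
s = 100 (s = -1*(-100) = 100)
(4 + s)**2 = (4 + 100)**2 = 104**2 = 10816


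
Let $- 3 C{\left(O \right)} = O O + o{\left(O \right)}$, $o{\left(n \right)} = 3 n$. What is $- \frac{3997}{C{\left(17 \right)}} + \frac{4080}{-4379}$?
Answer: $\frac{51121389}{1488860} \approx 34.336$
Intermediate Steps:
$C{\left(O \right)} = - O - \frac{O^{2}}{3}$ ($C{\left(O \right)} = - \frac{O O + 3 O}{3} = - \frac{O^{2} + 3 O}{3} = - O - \frac{O^{2}}{3}$)
$- \frac{3997}{C{\left(17 \right)}} + \frac{4080}{-4379} = - \frac{3997}{\frac{1}{3} \cdot 17 \left(-3 - 17\right)} + \frac{4080}{-4379} = - \frac{3997}{\frac{1}{3} \cdot 17 \left(-3 - 17\right)} + 4080 \left(- \frac{1}{4379}\right) = - \frac{3997}{\frac{1}{3} \cdot 17 \left(-20\right)} - \frac{4080}{4379} = - \frac{3997}{- \frac{340}{3}} - \frac{4080}{4379} = \left(-3997\right) \left(- \frac{3}{340}\right) - \frac{4080}{4379} = \frac{11991}{340} - \frac{4080}{4379} = \frac{51121389}{1488860}$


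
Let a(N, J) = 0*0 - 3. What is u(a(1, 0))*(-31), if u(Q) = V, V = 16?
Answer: -496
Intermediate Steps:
a(N, J) = -3 (a(N, J) = 0 - 3 = -3)
u(Q) = 16
u(a(1, 0))*(-31) = 16*(-31) = -496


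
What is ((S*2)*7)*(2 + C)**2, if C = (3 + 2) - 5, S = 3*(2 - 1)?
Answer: 168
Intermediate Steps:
S = 3 (S = 3*1 = 3)
C = 0 (C = 5 - 5 = 0)
((S*2)*7)*(2 + C)**2 = ((3*2)*7)*(2 + 0)**2 = (6*7)*2**2 = 42*4 = 168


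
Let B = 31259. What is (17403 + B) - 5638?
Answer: 43024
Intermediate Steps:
(17403 + B) - 5638 = (17403 + 31259) - 5638 = 48662 - 5638 = 43024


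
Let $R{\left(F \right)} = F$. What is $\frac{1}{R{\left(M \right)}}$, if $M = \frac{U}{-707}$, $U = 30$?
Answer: $- \frac{707}{30} \approx -23.567$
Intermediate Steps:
$M = - \frac{30}{707}$ ($M = \frac{30}{-707} = 30 \left(- \frac{1}{707}\right) = - \frac{30}{707} \approx -0.042433$)
$\frac{1}{R{\left(M \right)}} = \frac{1}{- \frac{30}{707}} = - \frac{707}{30}$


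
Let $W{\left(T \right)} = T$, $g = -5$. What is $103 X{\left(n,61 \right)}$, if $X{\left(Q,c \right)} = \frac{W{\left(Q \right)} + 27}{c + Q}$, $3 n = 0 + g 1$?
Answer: $\frac{3914}{89} \approx 43.978$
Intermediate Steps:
$n = - \frac{5}{3}$ ($n = \frac{0 - 5}{3} = \frac{1}{3} \left(-5\right) = - \frac{5}{3} \approx -1.6667$)
$X{\left(Q,c \right)} = \frac{27 + Q}{Q + c}$ ($X{\left(Q,c \right)} = \frac{Q + 27}{c + Q} = \frac{27 + Q}{Q + c}$)
$103 X{\left(n,61 \right)} = 103 \frac{27 - \frac{5}{3}}{- \frac{5}{3} + 61} = 103 \frac{1}{\frac{178}{3}} \cdot \frac{76}{3} = 103 \cdot \frac{3}{178} \cdot \frac{76}{3} = 103 \cdot \frac{38}{89} = \frac{3914}{89}$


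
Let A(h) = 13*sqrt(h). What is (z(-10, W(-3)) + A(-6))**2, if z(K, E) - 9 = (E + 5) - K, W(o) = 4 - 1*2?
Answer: -338 + 676*I*sqrt(6) ≈ -338.0 + 1655.9*I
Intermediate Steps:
W(o) = 2 (W(o) = 4 - 2 = 2)
z(K, E) = 14 + E - K (z(K, E) = 9 + ((E + 5) - K) = 9 + ((5 + E) - K) = 9 + (5 + E - K) = 14 + E - K)
(z(-10, W(-3)) + A(-6))**2 = ((14 + 2 - 1*(-10)) + 13*sqrt(-6))**2 = ((14 + 2 + 10) + 13*(I*sqrt(6)))**2 = (26 + 13*I*sqrt(6))**2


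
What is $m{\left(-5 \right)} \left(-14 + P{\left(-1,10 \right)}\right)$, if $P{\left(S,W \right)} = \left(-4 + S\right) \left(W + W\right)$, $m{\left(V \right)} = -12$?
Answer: $1368$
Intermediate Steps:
$P{\left(S,W \right)} = 2 W \left(-4 + S\right)$ ($P{\left(S,W \right)} = \left(-4 + S\right) 2 W = 2 W \left(-4 + S\right)$)
$m{\left(-5 \right)} \left(-14 + P{\left(-1,10 \right)}\right) = - 12 \left(-14 + 2 \cdot 10 \left(-4 - 1\right)\right) = - 12 \left(-14 + 2 \cdot 10 \left(-5\right)\right) = - 12 \left(-14 - 100\right) = \left(-12\right) \left(-114\right) = 1368$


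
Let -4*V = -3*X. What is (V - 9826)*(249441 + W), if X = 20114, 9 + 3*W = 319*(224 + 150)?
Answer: 4563247390/3 ≈ 1.5211e+9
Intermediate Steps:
W = 119297/3 (W = -3 + (319*(224 + 150))/3 = -3 + (319*374)/3 = -3 + (⅓)*119306 = -3 + 119306/3 = 119297/3 ≈ 39766.)
V = 30171/2 (V = -(-3)*20114/4 = -¼*(-60342) = 30171/2 ≈ 15086.)
(V - 9826)*(249441 + W) = (30171/2 - 9826)*(249441 + 119297/3) = (10519/2)*(867620/3) = 4563247390/3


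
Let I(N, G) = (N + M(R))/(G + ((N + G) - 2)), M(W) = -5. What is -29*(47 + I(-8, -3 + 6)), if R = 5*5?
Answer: -5829/4 ≈ -1457.3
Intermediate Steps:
R = 25
I(N, G) = (-5 + N)/(-2 + N + 2*G) (I(N, G) = (N - 5)/(G + ((N + G) - 2)) = (-5 + N)/(G + ((G + N) - 2)) = (-5 + N)/(G + (-2 + G + N)) = (-5 + N)/(-2 + N + 2*G))
-29*(47 + I(-8, -3 + 6)) = -29*(47 + (-5 - 8)/(-2 - 8 + 2*(-3 + 6))) = -29*(47 - 13/(-2 - 8 + 2*3)) = -29*(47 - 13/(-2 - 8 + 6)) = -29*(47 - 13/(-4)) = -29*(47 - ¼*(-13)) = -29*(47 + 13/4) = -29*201/4 = -5829/4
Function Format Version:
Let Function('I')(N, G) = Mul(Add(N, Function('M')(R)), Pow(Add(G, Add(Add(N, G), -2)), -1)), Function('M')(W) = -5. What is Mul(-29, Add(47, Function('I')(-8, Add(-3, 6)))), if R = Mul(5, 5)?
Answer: Rational(-5829, 4) ≈ -1457.3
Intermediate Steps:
R = 25
Function('I')(N, G) = Mul(Pow(Add(-2, N, Mul(2, G)), -1), Add(-5, N)) (Function('I')(N, G) = Mul(Add(N, -5), Pow(Add(G, Add(Add(N, G), -2)), -1)) = Mul(Add(-5, N), Pow(Add(G, Add(Add(G, N), -2)), -1)) = Mul(Add(-5, N), Pow(Add(G, Add(-2, G, N)), -1)) = Mul(Add(-5, N), Pow(Add(-2, N, Mul(2, G)), -1)) = Mul(Pow(Add(-2, N, Mul(2, G)), -1), Add(-5, N)))
Mul(-29, Add(47, Function('I')(-8, Add(-3, 6)))) = Mul(-29, Add(47, Mul(Pow(Add(-2, -8, Mul(2, Add(-3, 6))), -1), Add(-5, -8)))) = Mul(-29, Add(47, Mul(Pow(Add(-2, -8, Mul(2, 3)), -1), -13))) = Mul(-29, Add(47, Mul(Pow(Add(-2, -8, 6), -1), -13))) = Mul(-29, Add(47, Mul(Pow(-4, -1), -13))) = Mul(-29, Add(47, Mul(Rational(-1, 4), -13))) = Mul(-29, Add(47, Rational(13, 4))) = Mul(-29, Rational(201, 4)) = Rational(-5829, 4)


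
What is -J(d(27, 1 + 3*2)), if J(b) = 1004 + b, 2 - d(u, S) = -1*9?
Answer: -1015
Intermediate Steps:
d(u, S) = 11 (d(u, S) = 2 - (-1)*9 = 2 - 1*(-9) = 2 + 9 = 11)
-J(d(27, 1 + 3*2)) = -(1004 + 11) = -1*1015 = -1015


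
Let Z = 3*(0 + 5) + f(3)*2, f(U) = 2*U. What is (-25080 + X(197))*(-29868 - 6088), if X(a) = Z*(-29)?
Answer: 929930028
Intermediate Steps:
Z = 27 (Z = 3*(0 + 5) + (2*3)*2 = 3*5 + 6*2 = 15 + 12 = 27)
X(a) = -783 (X(a) = 27*(-29) = -783)
(-25080 + X(197))*(-29868 - 6088) = (-25080 - 783)*(-29868 - 6088) = -25863*(-35956) = 929930028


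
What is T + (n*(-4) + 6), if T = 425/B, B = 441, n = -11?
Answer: 22475/441 ≈ 50.964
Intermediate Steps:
T = 425/441 ≈ 0.96372
T + (n*(-4) + 6) = 425/441 + (-11*(-4) + 6) = 425/441 + (44 + 6) = 425/441 + 50 = 22475/441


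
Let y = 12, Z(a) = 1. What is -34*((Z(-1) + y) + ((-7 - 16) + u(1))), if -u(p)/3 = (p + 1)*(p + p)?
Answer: 748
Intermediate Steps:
u(p) = -6*p*(1 + p) (u(p) = -3*(p + 1)*(p + p) = -3*(1 + p)*2*p = -6*p*(1 + p))
-34*((Z(-1) + y) + ((-7 - 16) + u(1))) = -34*((1 + 12) + ((-7 - 16) - 6*1*(1 + 1))) = -34*(13 + (-23 - 6*1*2)) = -34*(13 + (-23 - 12)) = -34*(13 - 35) = -34*(-22) = 748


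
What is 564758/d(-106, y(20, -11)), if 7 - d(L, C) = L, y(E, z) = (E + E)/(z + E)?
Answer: 564758/113 ≈ 4997.9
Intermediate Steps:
y(E, z) = 2*E/(E + z) (y(E, z) = (2*E)/(E + z) = 2*E/(E + z))
d(L, C) = 7 - L
564758/d(-106, y(20, -11)) = 564758/(7 - 1*(-106)) = 564758/(7 + 106) = 564758/113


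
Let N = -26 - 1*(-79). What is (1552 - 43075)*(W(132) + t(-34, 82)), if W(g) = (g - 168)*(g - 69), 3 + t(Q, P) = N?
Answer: 92098014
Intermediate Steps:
N = 53 (N = -26 + 79 = 53)
t(Q, P) = 50 (t(Q, P) = -3 + 53 = 50)
W(g) = (-168 + g)*(-69 + g)
(1552 - 43075)*(W(132) + t(-34, 82)) = (1552 - 43075)*((11592 + 132**2 - 237*132) + 50) = -41523*((11592 + 17424 - 31284) + 50) = -41523*(-2268 + 50) = -41523*(-2218) = 92098014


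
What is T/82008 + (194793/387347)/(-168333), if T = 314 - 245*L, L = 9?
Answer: -18358699105/796068303624 ≈ -0.023062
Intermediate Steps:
T = -1891 (T = 314 - 245*9 = 314 - 2205 = -1891)
T/82008 + (194793/387347)/(-168333) = -1891/82008 + (194793/387347)/(-168333) = -1891*1/82008 + (194793*(1/387347))*(-1/168333) = -1891/82008 + (87/173)*(-1/168333) = -1891/82008 - 29/9707203 = -18358699105/796068303624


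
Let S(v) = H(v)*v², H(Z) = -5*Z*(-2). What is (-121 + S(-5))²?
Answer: 1879641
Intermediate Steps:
H(Z) = 10*Z
S(v) = 10*v³ (S(v) = (10*v)*v² = 10*v³)
(-121 + S(-5))² = (-121 + 10*(-5)³)² = (-121 + 10*(-125))² = (-121 - 1250)² = (-1371)² = 1879641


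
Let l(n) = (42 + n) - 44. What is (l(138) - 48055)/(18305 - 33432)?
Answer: 47919/15127 ≈ 3.1678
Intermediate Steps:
l(n) = -2 + n
(l(138) - 48055)/(18305 - 33432) = ((-2 + 138) - 48055)/(18305 - 33432) = (136 - 48055)/(-15127) = -47919*(-1/15127) = 47919/15127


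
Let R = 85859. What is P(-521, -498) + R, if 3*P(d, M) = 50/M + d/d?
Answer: 64136897/747 ≈ 85859.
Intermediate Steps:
P(d, M) = 1/3 + 50/(3*M) (P(d, M) = (50/M + d/d)/3 = (50/M + 1)/3 = (1 + 50/M)/3 = 1/3 + 50/(3*M))
P(-521, -498) + R = (1/3)*(50 - 498)/(-498) + 85859 = (1/3)*(-1/498)*(-448) + 85859 = 224/747 + 85859 = 64136897/747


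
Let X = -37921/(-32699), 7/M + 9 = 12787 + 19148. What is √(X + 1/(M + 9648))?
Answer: √117656708357875524152192405/10072013176445 ≈ 1.0769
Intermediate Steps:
M = 7/31926 (M = 7/(-9 + (12787 + 19148)) = 7/(-9 + 31935) = 7/31926 ≈ 0.00021926)
X = 37921/32699 (X = -37921*(-1/32699) = 37921/32699 ≈ 1.1597)
√(X + 1/(M + 9648)) = √(37921/32699 + 1/(7/31926 + 9648)) = √(37921/32699 + 1/(308022055/31926)) = √(37921/32699 + 31926/308022055) = √(11681548295929/10072013176445) = √117656708357875524152192405/10072013176445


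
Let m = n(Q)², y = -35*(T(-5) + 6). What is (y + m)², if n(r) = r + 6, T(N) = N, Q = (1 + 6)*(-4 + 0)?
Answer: 201601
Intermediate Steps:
Q = -28 (Q = 7*(-4) = -28)
n(r) = 6 + r
y = -35 (y = -35*(-5 + 6) = -35*1 = -35)
m = 484 (m = (6 - 28)² = (-22)² = 484)
(y + m)² = (-35 + 484)² = 449² = 201601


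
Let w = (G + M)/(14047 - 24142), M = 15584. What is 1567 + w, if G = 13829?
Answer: 15789452/10095 ≈ 1564.1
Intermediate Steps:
w = -29413/10095 (w = (13829 + 15584)/(14047 - 24142) = 29413/(-10095) = 29413*(-1/10095) = -29413/10095 ≈ -2.9136)
1567 + w = 1567 - 29413/10095 = 15789452/10095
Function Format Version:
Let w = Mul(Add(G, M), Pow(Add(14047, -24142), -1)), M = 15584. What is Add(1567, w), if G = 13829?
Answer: Rational(15789452, 10095) ≈ 1564.1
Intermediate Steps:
w = Rational(-29413, 10095) (w = Mul(Add(13829, 15584), Pow(Add(14047, -24142), -1)) = Mul(29413, Pow(-10095, -1)) = Mul(29413, Rational(-1, 10095)) = Rational(-29413, 10095) ≈ -2.9136)
Add(1567, w) = Add(1567, Rational(-29413, 10095)) = Rational(15789452, 10095)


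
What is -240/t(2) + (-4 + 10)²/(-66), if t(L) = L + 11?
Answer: -2718/143 ≈ -19.007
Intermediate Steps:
t(L) = 11 + L
-240/t(2) + (-4 + 10)²/(-66) = -240/(11 + 2) + (-4 + 10)²/(-66) = -240/13 + 6²*(-1/66) = -240*1/13 + 36*(-1/66) = -240/13 - 6/11 = -2718/143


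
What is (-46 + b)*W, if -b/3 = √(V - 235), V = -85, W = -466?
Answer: 21436 + 11184*I*√5 ≈ 21436.0 + 25008.0*I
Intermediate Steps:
b = -24*I*√5 (b = -3*√(-85 - 235) = -24*I*√5 ≈ -53.666*I)
(-46 + b)*W = (-46 - 24*I*√5)*(-466) = 21436 + 11184*I*√5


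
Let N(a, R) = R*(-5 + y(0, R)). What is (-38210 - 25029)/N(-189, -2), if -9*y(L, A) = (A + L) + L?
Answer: -569151/86 ≈ -6618.0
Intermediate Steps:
y(L, A) = -2*L/9 - A/9 (y(L, A) = -((A + L) + L)/9 = -(A + 2*L)/9 = -2*L/9 - A/9)
N(a, R) = R*(-5 - R/9) (N(a, R) = R*(-5 + (-2/9*0 - R/9)) = R*(-5 + (0 - R/9)) = R*(-5 - R/9))
(-38210 - 25029)/N(-189, -2) = (-38210 - 25029)/((-⅑*(-2)*(45 - 2))) = -63239/((-⅑*(-2)*43)) = -63239/86/9 = -63239*9/86 = -569151/86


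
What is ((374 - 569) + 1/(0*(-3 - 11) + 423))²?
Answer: 6803610256/178929 ≈ 38024.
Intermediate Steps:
((374 - 569) + 1/(0*(-3 - 11) + 423))² = (-195 + 1/(0*(-14) + 423))² = (-195 + 1/(0 + 423))² = (-195 + 1/423)² = (-82484/423)² = 6803610256/178929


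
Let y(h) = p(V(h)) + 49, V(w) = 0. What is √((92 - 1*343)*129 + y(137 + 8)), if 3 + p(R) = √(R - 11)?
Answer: √(-32333 + I*√11) ≈ 0.0092 + 179.81*I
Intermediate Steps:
p(R) = -3 + √(-11 + R) (p(R) = -3 + √(R - 11) = -3 + √(-11 + R))
y(h) = 46 + I*√11 (y(h) = (-3 + √(-11 + 0)) + 49 = (-3 + √(-11)) + 49 = (-3 + I*√11) + 49 = 46 + I*√11)
√((92 - 1*343)*129 + y(137 + 8)) = √((92 - 1*343)*129 + (46 + I*√11)) = √((92 - 343)*129 + (46 + I*√11)) = √(-251*129 + (46 + I*√11)) = √(-32379 + (46 + I*√11)) = √(-32333 + I*√11)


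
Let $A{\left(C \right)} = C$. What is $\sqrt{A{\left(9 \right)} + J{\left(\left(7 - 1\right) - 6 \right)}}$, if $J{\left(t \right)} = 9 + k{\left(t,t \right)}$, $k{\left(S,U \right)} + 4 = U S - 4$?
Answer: $\sqrt{10} \approx 3.1623$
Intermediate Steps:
$k{\left(S,U \right)} = -8 + S U$ ($k{\left(S,U \right)} = -4 + \left(U S - 4\right) = -4 + \left(S U - 4\right) = -4 + \left(-4 + S U\right) = -8 + S U$)
$J{\left(t \right)} = 1 + t^{2}$ ($J{\left(t \right)} = 9 + \left(-8 + t t\right) = 9 + \left(-8 + t^{2}\right) = 1 + t^{2}$)
$\sqrt{A{\left(9 \right)} + J{\left(\left(7 - 1\right) - 6 \right)}} = \sqrt{9 + \left(1 + \left(\left(7 - 1\right) - 6\right)^{2}\right)} = \sqrt{9 + \left(1 + \left(6 - 6\right)^{2}\right)} = \sqrt{9 + \left(1 + 0^{2}\right)} = \sqrt{9 + \left(1 + 0\right)} = \sqrt{9 + 1} = \sqrt{10}$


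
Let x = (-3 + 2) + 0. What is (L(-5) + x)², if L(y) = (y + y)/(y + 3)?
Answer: 16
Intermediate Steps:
L(y) = 2*y/(3 + y) (L(y) = (2*y)/(3 + y) = 2*y/(3 + y))
x = -1 (x = -1 + 0 = -1)
(L(-5) + x)² = (2*(-5)/(3 - 5) - 1)² = (2*(-5)/(-2) - 1)² = (2*(-5)*(-½) - 1)² = (5 - 1)² = 4² = 16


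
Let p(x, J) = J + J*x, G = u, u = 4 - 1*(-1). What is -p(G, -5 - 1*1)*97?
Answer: 3492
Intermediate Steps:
u = 5 (u = 4 + 1 = 5)
G = 5
-p(G, -5 - 1*1)*97 = -(-5 - 1*1)*(1 + 5)*97 = -(-5 - 1)*6*97 = -(-6)*6*97 = -1*(-36)*97 = 36*97 = 3492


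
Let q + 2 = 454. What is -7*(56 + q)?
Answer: -3556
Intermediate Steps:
q = 452 (q = -2 + 454 = 452)
-7*(56 + q) = -7*(56 + 452) = -7*508 = -3556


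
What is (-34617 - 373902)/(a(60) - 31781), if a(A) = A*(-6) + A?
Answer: 408519/32081 ≈ 12.734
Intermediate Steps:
a(A) = -5*A (a(A) = -6*A + A = -5*A)
(-34617 - 373902)/(a(60) - 31781) = (-34617 - 373902)/(-5*60 - 31781) = -408519/(-300 - 31781) = -408519/(-32081) = -408519*(-1/32081) = 408519/32081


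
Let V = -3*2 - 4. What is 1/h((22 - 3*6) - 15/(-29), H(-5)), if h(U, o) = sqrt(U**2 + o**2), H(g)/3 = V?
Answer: 29*sqrt(774061)/774061 ≈ 0.032962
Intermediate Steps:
V = -10 (V = -6 - 4 = -10)
H(g) = -30 (H(g) = 3*(-10) = -30)
1/h((22 - 3*6) - 15/(-29), H(-5)) = 1/(sqrt(((22 - 3*6) - 15/(-29))**2 + (-30)**2)) = 1/(sqrt(((22 - 18) - 15*(-1/29))**2 + 900)) = 1/(sqrt((4 + 15/29)**2 + 900)) = 1/(sqrt((131/29)**2 + 900)) = 1/(sqrt(17161/841 + 900)) = 1/(sqrt(774061/841)) = 1/(sqrt(774061)/29) = 29*sqrt(774061)/774061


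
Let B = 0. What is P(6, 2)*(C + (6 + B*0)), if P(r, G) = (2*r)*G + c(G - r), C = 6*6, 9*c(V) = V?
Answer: 2968/3 ≈ 989.33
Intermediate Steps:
c(V) = V/9
C = 36
P(r, G) = -r/9 + G/9 + 2*G*r (P(r, G) = (2*r)*G + (G - r)/9 = 2*G*r + (-r/9 + G/9) = -r/9 + G/9 + 2*G*r)
P(6, 2)*(C + (6 + B*0)) = (-1/9*6 + (1/9)*2 + 2*2*6)*(36 + (6 + 0*0)) = (-2/3 + 2/9 + 24)*(36 + (6 + 0)) = 212*(36 + 6)/9 = (212/9)*42 = 2968/3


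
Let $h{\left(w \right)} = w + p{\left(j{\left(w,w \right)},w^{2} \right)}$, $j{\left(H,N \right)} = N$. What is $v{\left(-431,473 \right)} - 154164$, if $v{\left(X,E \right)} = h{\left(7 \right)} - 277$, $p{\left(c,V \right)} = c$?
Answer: $-154427$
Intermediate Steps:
$h{\left(w \right)} = 2 w$ ($h{\left(w \right)} = w + w = 2 w$)
$v{\left(X,E \right)} = -263$ ($v{\left(X,E \right)} = 2 \cdot 7 - 277 = 14 - 277 = -263$)
$v{\left(-431,473 \right)} - 154164 = -263 - 154164 = -154427$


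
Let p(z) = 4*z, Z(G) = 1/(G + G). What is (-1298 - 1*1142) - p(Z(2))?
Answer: -2441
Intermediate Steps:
Z(G) = 1/(2*G)
(-1298 - 1*1142) - p(Z(2)) = (-1298 - 1*1142) - 4*(½)/2 = (-1298 - 1142) - 4*(½)*(½) = -2440 - 4/4 = -2440 - 1*1 = -2440 - 1 = -2441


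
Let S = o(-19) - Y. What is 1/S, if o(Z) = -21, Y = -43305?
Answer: 1/43284 ≈ 2.3103e-5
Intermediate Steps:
S = 43284 (S = -21 - 1*(-43305) = -21 + 43305 = 43284)
1/S = 1/43284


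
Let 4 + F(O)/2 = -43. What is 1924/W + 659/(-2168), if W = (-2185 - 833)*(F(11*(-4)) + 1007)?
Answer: -910001119/2986890456 ≈ -0.30467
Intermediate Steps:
F(O) = -94 (F(O) = -8 + 2*(-43) = -8 - 86 = -94)
W = -2755434 (W = (-2185 - 833)*(-94 + 1007) = -3018*913 = -2755434)
1924/W + 659/(-2168) = 1924/(-2755434) + 659/(-2168) = 1924*(-1/2755434) + 659*(-1/2168) = -962/1377717 - 659/2168 = -910001119/2986890456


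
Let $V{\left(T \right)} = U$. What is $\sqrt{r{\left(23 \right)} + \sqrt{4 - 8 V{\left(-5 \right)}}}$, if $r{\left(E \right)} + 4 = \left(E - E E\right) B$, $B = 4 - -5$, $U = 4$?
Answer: $\sqrt{-4558 + 2 i \sqrt{7}} \approx 0.0392 + 67.513 i$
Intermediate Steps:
$V{\left(T \right)} = 4$
$B = 9$ ($B = 4 + 5 = 9$)
$r{\left(E \right)} = -4 - 9 E^{2} + 9 E$ ($r{\left(E \right)} = -4 + \left(E - E E\right) 9 = -4 + \left(E - E^{2}\right) 9 = -4 - \left(- 9 E + 9 E^{2}\right) = -4 - 9 E^{2} + 9 E$)
$\sqrt{r{\left(23 \right)} + \sqrt{4 - 8 V{\left(-5 \right)}}} = \sqrt{\left(-4 - 9 \cdot 23^{2} + 9 \cdot 23\right) + \sqrt{4 - 32}} = \sqrt{\left(-4 - 4761 + 207\right) + \sqrt{4 - 32}} = \sqrt{\left(-4 - 4761 + 207\right) + \sqrt{-28}} = \sqrt{-4558 + 2 i \sqrt{7}}$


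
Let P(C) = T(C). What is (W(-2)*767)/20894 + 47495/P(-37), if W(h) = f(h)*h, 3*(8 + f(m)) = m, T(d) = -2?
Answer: -1488500911/62682 ≈ -23747.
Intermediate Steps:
f(m) = -8 + m/3
P(C) = -2
W(h) = h*(-8 + h/3) (W(h) = (-8 + h/3)*h = h*(-8 + h/3))
(W(-2)*767)/20894 + 47495/P(-37) = (((⅓)*(-2)*(-24 - 2))*767)/20894 + 47495/(-2) = (((⅓)*(-2)*(-26))*767)*(1/20894) + 47495*(-½) = ((52/3)*767)*(1/20894) - 47495/2 = (39884/3)*(1/20894) - 47495/2 = 19942/31341 - 47495/2 = -1488500911/62682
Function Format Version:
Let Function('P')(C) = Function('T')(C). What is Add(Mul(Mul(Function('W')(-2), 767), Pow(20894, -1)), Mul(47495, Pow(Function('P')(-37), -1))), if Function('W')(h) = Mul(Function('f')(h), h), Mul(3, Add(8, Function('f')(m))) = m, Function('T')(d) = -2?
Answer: Rational(-1488500911, 62682) ≈ -23747.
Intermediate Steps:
Function('f')(m) = Add(-8, Mul(Rational(1, 3), m))
Function('P')(C) = -2
Function('W')(h) = Mul(h, Add(-8, Mul(Rational(1, 3), h))) (Function('W')(h) = Mul(Add(-8, Mul(Rational(1, 3), h)), h) = Mul(h, Add(-8, Mul(Rational(1, 3), h))))
Add(Mul(Mul(Function('W')(-2), 767), Pow(20894, -1)), Mul(47495, Pow(Function('P')(-37), -1))) = Add(Mul(Mul(Mul(Rational(1, 3), -2, Add(-24, -2)), 767), Pow(20894, -1)), Mul(47495, Pow(-2, -1))) = Add(Mul(Mul(Mul(Rational(1, 3), -2, -26), 767), Rational(1, 20894)), Mul(47495, Rational(-1, 2))) = Add(Mul(Mul(Rational(52, 3), 767), Rational(1, 20894)), Rational(-47495, 2)) = Add(Mul(Rational(39884, 3), Rational(1, 20894)), Rational(-47495, 2)) = Add(Rational(19942, 31341), Rational(-47495, 2)) = Rational(-1488500911, 62682)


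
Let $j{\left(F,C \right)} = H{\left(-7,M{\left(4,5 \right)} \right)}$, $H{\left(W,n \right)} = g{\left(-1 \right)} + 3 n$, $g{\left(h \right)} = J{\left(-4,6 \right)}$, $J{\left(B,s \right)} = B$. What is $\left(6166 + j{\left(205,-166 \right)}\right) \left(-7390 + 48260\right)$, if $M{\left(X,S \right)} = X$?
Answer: $252331380$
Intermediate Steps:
$g{\left(h \right)} = -4$
$H{\left(W,n \right)} = -4 + 3 n$
$j{\left(F,C \right)} = 8$ ($j{\left(F,C \right)} = -4 + 3 \cdot 4 = -4 + 12 = 8$)
$\left(6166 + j{\left(205,-166 \right)}\right) \left(-7390 + 48260\right) = \left(6166 + 8\right) \left(-7390 + 48260\right) = 6174 \cdot 40870 = 252331380$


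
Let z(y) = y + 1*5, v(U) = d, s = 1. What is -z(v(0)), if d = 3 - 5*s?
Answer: -3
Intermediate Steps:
d = -2 (d = 3 - 5*1 = 3 - 5 = -2)
v(U) = -2
z(y) = 5 + y (z(y) = y + 5 = 5 + y)
-z(v(0)) = -(5 - 2) = -1*3 = -3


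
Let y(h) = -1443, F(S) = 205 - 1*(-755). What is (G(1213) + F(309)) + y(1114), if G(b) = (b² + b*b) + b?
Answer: 2943468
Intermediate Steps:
F(S) = 960 (F(S) = 205 + 755 = 960)
G(b) = b + 2*b² (G(b) = (b² + b²) + b = 2*b² + b = b + 2*b²)
(G(1213) + F(309)) + y(1114) = (1213*(1 + 2*1213) + 960) - 1443 = (1213*(1 + 2426) + 960) - 1443 = (1213*2427 + 960) - 1443 = (2943951 + 960) - 1443 = 2944911 - 1443 = 2943468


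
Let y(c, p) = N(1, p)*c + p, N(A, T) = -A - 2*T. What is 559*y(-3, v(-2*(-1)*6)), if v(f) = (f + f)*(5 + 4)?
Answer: 846885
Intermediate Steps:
v(f) = 18*f (v(f) = (2*f)*9 = 18*f)
y(c, p) = p + c*(-1 - 2*p) (y(c, p) = (-1*1 - 2*p)*c + p = (-1 - 2*p)*c + p = c*(-1 - 2*p) + p = p + c*(-1 - 2*p))
559*y(-3, v(-2*(-1)*6)) = 559*(18*(-2*(-1)*6) - 1*(-3)*(1 + 2*(18*(-2*(-1)*6)))) = 559*(18*(2*6) - 1*(-3)*(1 + 2*(18*(2*6)))) = 559*(18*12 - 1*(-3)*(1 + 2*(18*12))) = 559*(216 - 1*(-3)*(1 + 2*216)) = 559*(216 - 1*(-3)*(1 + 432)) = 559*(216 - 1*(-3)*433) = 559*(216 + 1299) = 559*1515 = 846885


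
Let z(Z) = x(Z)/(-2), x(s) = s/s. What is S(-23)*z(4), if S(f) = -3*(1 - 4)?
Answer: -9/2 ≈ -4.5000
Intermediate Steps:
x(s) = 1
z(Z) = -½ (z(Z) = 1/(-2) = 1*(-½) = -½)
S(f) = 9 (S(f) = -3*(-3) = 9)
S(-23)*z(4) = 9*(-½) = -9/2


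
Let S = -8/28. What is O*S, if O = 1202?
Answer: -2404/7 ≈ -343.43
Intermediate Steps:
S = -2/7 (S = -8*1/28 = -2/7 ≈ -0.28571)
O*S = 1202*(-2/7) = -2404/7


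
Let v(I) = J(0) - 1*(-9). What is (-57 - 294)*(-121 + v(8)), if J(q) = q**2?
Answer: 39312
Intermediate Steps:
v(I) = 9 (v(I) = 0**2 - 1*(-9) = 0 + 9 = 9)
(-57 - 294)*(-121 + v(8)) = (-57 - 294)*(-121 + 9) = -351*(-112) = 39312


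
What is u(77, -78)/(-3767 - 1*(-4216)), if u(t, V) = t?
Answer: 77/449 ≈ 0.17149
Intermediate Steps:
u(77, -78)/(-3767 - 1*(-4216)) = 77/(-3767 - 1*(-4216)) = 77/(-3767 + 4216) = 77/449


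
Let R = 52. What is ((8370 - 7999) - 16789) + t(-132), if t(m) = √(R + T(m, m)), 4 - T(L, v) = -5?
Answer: -16418 + √61 ≈ -16410.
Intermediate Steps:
T(L, v) = 9 (T(L, v) = 4 - 1*(-5) = 4 + 5 = 9)
t(m) = √61 (t(m) = √(52 + 9) = √61)
((8370 - 7999) - 16789) + t(-132) = ((8370 - 7999) - 16789) + √61 = (371 - 16789) + √61 = -16418 + √61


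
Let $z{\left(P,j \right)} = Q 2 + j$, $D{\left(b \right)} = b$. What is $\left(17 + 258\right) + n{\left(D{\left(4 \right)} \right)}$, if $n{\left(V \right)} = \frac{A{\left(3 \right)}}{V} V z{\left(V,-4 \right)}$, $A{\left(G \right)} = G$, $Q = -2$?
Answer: $251$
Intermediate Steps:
$z{\left(P,j \right)} = -4 + j$ ($z{\left(P,j \right)} = \left(-2\right) 2 + j = -4 + j$)
$n{\left(V \right)} = -24$ ($n{\left(V \right)} = \frac{3}{V} V \left(-4 - 4\right) = 3 \left(-8\right) = -24$)
$\left(17 + 258\right) + n{\left(D{\left(4 \right)} \right)} = \left(17 + 258\right) - 24 = 275 - 24 = 251$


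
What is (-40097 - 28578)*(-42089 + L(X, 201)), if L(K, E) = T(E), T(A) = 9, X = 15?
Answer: 2889844000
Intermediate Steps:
L(K, E) = 9
(-40097 - 28578)*(-42089 + L(X, 201)) = (-40097 - 28578)*(-42089 + 9) = -68675*(-42080) = 2889844000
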